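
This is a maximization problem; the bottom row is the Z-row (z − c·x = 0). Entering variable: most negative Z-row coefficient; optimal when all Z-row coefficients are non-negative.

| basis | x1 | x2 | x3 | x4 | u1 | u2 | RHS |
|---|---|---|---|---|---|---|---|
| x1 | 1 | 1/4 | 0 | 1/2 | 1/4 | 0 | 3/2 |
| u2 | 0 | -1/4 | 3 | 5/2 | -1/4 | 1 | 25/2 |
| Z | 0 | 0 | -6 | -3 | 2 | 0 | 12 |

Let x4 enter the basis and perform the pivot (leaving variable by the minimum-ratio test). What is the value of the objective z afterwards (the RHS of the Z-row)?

Ratio test on column x4 — row 1: (3/2)/(1/2) = 3; row 2: (25/2)/(5/2) = 5. Minimum is 3 at row 1 (x1 leaves); pivot element 1/2.
Pivot on row 1; the Z-row RHS becomes 12 − (-3)·3 = 21.

21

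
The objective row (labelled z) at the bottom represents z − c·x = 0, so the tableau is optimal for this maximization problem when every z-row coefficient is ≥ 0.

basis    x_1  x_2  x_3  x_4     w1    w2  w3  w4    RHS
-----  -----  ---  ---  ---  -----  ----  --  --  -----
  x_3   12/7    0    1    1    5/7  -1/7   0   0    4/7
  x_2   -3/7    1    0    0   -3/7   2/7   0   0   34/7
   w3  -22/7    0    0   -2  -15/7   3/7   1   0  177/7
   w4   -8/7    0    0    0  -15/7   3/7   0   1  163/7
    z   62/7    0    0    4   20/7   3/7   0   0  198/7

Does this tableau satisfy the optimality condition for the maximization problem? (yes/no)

Every z-row coefficient is ≥ 0, so the tableau is optimal.

yes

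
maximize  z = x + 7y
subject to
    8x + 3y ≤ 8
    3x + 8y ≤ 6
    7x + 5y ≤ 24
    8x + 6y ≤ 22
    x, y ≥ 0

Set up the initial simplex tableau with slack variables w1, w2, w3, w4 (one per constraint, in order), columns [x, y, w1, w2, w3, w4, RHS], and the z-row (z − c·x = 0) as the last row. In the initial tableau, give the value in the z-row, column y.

The z-row carries the negated objective coefficients: the y entry is -7.

-7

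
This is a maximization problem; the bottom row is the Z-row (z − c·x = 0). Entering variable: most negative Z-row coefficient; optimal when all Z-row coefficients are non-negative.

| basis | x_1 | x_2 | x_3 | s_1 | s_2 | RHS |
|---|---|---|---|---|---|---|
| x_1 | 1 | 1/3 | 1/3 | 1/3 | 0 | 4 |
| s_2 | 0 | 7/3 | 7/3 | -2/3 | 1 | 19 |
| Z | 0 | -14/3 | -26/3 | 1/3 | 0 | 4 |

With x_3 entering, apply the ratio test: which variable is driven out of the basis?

Column x_3 entries and ratios — x_1: 4/(1/3) = 12; s_2: 19/(7/3) = 57/7.
Smallest ratio is 57/7 in the row of s_2, so s_2 leaves.

s_2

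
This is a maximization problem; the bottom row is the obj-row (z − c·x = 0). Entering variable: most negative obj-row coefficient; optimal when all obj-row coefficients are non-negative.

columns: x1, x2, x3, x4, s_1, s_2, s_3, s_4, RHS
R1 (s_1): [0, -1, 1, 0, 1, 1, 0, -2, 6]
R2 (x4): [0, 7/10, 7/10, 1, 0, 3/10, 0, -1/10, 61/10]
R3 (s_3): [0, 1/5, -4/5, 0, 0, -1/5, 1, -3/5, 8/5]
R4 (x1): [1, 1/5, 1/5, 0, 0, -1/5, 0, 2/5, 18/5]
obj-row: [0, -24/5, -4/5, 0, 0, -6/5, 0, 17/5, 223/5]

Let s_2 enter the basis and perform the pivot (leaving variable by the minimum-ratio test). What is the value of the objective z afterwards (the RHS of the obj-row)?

259/5

Ratio test on column s_2 — row 1: 6/1 = 6; row 2: (61/10)/(3/10) = 61/3; row 3: entry -1/5 ≤ 0; row 4: entry -1/5 ≤ 0. Minimum is 6 at row 1 (s_1 leaves); pivot element 1.
Pivot on row 1; the obj-row RHS becomes 223/5 − (-6/5)·6 = 259/5.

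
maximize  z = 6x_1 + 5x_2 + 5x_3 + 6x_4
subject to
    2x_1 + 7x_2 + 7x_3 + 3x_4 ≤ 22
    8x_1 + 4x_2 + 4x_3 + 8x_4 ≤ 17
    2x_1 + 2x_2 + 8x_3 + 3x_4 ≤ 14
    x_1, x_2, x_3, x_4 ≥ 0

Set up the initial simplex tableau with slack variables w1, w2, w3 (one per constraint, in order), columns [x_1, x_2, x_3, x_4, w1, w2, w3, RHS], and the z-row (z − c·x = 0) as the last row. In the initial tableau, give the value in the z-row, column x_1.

-6

The z-row carries the negated objective coefficients: the x_1 entry is -6.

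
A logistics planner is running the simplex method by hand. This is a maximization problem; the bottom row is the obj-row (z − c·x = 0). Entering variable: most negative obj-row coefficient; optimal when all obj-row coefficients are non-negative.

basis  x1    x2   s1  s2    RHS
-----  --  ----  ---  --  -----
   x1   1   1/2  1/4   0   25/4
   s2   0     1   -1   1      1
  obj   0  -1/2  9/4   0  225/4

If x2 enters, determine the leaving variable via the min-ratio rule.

s2

Column x2 entries and ratios — x1: (25/4)/(1/2) = 25/2; s2: 1/1 = 1.
Smallest ratio is 1 in the row of s2, so s2 leaves.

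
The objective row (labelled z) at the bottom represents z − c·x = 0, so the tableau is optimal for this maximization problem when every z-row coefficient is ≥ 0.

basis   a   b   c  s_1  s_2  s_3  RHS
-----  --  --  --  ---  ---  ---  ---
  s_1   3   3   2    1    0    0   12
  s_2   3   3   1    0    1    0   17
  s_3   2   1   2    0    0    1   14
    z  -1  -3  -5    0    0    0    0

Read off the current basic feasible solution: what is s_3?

14

s_3 is basic (row 3); its value is the RHS of that row, 14.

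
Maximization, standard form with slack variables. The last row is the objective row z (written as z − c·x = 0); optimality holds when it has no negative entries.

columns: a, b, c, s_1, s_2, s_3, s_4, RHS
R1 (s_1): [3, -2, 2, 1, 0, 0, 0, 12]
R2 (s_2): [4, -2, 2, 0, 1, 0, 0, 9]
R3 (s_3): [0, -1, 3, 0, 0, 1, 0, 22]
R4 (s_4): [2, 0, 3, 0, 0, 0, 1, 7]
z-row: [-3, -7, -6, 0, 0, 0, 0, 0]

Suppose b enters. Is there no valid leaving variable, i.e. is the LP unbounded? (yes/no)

Every constraint-row entry in column b is ≤ 0, so increasing b is unbounded.

yes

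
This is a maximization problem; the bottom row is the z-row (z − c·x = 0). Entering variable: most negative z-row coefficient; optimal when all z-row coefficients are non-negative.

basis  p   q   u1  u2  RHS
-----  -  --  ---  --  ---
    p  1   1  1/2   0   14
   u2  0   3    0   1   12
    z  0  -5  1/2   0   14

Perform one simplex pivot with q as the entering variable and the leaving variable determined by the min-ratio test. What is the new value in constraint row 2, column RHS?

Ratio test on column q — row 1: 14/1 = 14; row 2: 12/3 = 4. Minimum is 4 at row 2 (u2 leaves); pivot element 3.
Divide row 2 by 3; eliminate column q from the other rows.
In the new row 2, the RHS entry is the old entry divided by the pivot: 12/3 = 4.

4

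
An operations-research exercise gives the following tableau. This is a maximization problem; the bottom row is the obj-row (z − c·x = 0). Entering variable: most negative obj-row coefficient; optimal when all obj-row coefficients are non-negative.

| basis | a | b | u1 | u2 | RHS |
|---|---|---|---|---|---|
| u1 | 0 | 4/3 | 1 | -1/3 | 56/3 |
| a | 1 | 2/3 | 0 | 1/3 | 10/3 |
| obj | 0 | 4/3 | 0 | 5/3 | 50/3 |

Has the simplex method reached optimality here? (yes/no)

yes

Every obj-row coefficient is ≥ 0, so the tableau is optimal.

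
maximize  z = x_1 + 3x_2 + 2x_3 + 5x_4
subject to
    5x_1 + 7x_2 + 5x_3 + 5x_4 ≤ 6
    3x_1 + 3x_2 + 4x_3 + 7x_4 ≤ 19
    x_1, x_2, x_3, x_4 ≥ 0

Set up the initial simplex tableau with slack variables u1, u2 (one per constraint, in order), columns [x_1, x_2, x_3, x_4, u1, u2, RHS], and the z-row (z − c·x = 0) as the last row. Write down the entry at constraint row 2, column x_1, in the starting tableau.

3

Constraint 2 has coefficient 3 on x_1.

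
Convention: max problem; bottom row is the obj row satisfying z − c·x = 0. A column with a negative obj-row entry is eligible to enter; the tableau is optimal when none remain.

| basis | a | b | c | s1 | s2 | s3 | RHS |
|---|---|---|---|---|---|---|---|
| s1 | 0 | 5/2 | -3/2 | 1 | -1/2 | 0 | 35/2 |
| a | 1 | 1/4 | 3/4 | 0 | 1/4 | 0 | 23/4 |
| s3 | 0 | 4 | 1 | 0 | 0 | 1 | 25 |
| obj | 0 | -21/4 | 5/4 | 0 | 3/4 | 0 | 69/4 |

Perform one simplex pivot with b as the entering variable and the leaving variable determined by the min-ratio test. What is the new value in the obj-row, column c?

41/16

Ratio test on column b — row 1: (35/2)/(5/2) = 7; row 2: (23/4)/(1/4) = 23; row 3: 25/4 = 25/4. Minimum is 25/4 at row 3 (s3 leaves); pivot element 4.
Divide row 3 by 4; eliminate column b from the other rows.
obj-row update in column c: 5/4 − (-21/4)·(1/4) = 41/16.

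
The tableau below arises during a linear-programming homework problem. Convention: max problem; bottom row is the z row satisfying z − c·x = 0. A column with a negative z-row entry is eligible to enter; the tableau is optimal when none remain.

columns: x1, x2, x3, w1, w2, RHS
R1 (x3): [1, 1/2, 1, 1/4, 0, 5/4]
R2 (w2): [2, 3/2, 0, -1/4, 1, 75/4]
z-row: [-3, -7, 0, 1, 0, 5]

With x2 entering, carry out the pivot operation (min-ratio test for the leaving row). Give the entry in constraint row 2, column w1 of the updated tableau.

-1

Ratio test on column x2 — row 1: (5/4)/(1/2) = 5/2; row 2: (75/4)/(3/2) = 25/2. Minimum is 5/2 at row 1 (x3 leaves); pivot element 1/2.
Divide row 1 by 1/2; eliminate column x2 from the other rows.
Row 2 update in column w1: -1/4 − (3/2)·(1/2) = -1.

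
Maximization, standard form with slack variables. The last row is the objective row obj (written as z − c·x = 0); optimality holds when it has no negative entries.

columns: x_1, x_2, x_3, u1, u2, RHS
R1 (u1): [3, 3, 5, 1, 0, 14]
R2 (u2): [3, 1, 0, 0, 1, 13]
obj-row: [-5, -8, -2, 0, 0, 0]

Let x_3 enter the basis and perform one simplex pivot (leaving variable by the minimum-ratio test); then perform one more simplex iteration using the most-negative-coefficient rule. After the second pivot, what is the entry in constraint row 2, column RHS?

25/3

Ratio test on column x_3 — row 1: 14/5 = 14/5; row 2: entry 0 ≤ 0. Minimum is 14/5 at row 1 (u1 leaves); pivot element 5.
Divide row 1 by 5; eliminate column x_3 from the other rows.
Second iteration: most negative obj-row entry is -34/5 in column x_2, so x_2 enters.
Ratio test on column x_2 — row 1: (14/5)/(3/5) = 14/3; row 2: 13/1 = 13. Minimum is 14/3 at row 1 (x_3 leaves); pivot element 3/5.
Divide row 1 by 3/5; eliminate column x_2 from the other rows.
After both pivots, the entry at constraint row 2, column RHS is 25/3.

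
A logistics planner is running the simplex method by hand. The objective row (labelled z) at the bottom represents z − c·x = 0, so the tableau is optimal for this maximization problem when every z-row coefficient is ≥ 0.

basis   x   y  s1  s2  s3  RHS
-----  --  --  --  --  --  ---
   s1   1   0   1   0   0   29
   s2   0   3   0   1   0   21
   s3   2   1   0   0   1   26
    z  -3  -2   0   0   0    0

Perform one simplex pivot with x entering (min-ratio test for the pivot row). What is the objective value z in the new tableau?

39

Ratio test on column x — row 1: 29/1 = 29; row 2: entry 0 ≤ 0; row 3: 26/2 = 13. Minimum is 13 at row 3 (s3 leaves); pivot element 2.
Pivot on row 3; the z-row RHS becomes 0 − (-3)·13 = 39.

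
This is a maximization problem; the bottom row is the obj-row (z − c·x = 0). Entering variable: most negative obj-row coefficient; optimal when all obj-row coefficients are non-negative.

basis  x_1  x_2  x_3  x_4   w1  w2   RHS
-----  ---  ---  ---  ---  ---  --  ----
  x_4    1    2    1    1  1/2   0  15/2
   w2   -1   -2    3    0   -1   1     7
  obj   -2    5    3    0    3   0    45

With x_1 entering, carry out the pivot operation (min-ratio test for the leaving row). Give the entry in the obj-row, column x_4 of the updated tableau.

Ratio test on column x_1 — row 1: (15/2)/1 = 15/2; row 2: entry -1 ≤ 0. Minimum is 15/2 at row 1 (x_4 leaves); pivot element 1.
Divide row 1 by 1; eliminate column x_1 from the other rows.
obj-row update in column x_4: 0 − (-2)·1 = 2.

2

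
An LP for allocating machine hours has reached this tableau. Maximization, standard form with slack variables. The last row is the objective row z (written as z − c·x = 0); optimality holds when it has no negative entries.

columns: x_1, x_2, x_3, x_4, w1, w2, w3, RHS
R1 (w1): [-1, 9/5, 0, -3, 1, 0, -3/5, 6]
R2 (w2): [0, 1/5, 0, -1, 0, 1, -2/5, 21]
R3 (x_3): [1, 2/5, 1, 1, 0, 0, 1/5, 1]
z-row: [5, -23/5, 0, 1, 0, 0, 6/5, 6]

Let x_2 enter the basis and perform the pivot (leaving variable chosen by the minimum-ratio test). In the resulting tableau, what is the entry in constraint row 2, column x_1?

Ratio test on column x_2 — row 1: 6/(9/5) = 10/3; row 2: 21/(1/5) = 105; row 3: 1/(2/5) = 5/2. Minimum is 5/2 at row 3 (x_3 leaves); pivot element 2/5.
Divide row 3 by 2/5; eliminate column x_2 from the other rows.
Row 2 update in column x_1: 0 − (1/5)·(5/2) = -1/2.

-1/2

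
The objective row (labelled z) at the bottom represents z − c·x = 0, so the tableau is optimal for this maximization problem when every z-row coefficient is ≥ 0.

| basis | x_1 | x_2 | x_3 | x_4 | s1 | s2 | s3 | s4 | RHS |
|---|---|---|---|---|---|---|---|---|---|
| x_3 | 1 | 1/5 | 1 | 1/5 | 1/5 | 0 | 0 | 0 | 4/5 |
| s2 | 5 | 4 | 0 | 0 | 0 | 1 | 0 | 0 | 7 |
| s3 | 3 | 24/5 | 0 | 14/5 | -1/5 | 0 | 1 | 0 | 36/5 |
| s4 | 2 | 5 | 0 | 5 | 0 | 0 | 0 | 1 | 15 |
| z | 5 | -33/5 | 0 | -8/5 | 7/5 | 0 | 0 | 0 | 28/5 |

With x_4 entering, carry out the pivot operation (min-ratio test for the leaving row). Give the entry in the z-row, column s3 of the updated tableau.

4/7

Ratio test on column x_4 — row 1: (4/5)/(1/5) = 4; row 2: entry 0 ≤ 0; row 3: (36/5)/(14/5) = 18/7; row 4: 15/5 = 3. Minimum is 18/7 at row 3 (s3 leaves); pivot element 14/5.
Divide row 3 by 14/5; eliminate column x_4 from the other rows.
z-row update in column s3: 0 − (-8/5)·(5/14) = 4/7.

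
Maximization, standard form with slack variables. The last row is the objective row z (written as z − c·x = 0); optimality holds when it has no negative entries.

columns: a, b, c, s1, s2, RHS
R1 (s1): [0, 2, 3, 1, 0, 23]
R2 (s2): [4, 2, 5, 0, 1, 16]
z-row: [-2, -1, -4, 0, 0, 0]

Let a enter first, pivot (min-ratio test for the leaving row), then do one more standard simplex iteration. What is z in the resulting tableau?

64/5

Ratio test on column a — row 1: entry 0 ≤ 0; row 2: 16/4 = 4. Minimum is 4 at row 2 (s2 leaves); pivot element 4.
Pivot on row 2; the z-row RHS becomes 0 − (-2)·4 = 8.
Next entering variable (most negative z-row entry -3/2): c.
Ratio test on column c — row 1: 23/3 = 23/3; row 2: 4/(5/4) = 16/5. Minimum is 16/5 at row 2 (a leaves); pivot element 5/4.
After the second pivot the z-row RHS is 8 − (-3/2)·(16/5) = 64/5.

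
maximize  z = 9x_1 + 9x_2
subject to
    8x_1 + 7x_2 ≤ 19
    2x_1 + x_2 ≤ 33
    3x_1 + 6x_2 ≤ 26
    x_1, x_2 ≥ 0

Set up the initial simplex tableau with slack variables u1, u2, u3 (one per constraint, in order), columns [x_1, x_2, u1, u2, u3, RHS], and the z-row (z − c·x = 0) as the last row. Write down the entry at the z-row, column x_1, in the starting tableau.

-9

The z-row carries the negated objective coefficients: the x_1 entry is -9.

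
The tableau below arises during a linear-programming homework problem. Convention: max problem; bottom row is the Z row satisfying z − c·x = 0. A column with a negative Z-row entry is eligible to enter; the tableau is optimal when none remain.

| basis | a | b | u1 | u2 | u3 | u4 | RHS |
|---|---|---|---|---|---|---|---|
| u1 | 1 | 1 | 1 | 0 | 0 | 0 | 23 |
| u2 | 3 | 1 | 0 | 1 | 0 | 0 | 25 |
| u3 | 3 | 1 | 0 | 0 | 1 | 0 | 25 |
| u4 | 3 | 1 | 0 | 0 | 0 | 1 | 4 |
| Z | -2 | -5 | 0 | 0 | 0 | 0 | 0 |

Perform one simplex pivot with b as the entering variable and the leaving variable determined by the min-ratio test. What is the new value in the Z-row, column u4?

5

Ratio test on column b — row 1: 23/1 = 23; row 2: 25/1 = 25; row 3: 25/1 = 25; row 4: 4/1 = 4. Minimum is 4 at row 4 (u4 leaves); pivot element 1.
Divide row 4 by 1; eliminate column b from the other rows.
Z-row update in column u4: 0 − (-5)·1 = 5.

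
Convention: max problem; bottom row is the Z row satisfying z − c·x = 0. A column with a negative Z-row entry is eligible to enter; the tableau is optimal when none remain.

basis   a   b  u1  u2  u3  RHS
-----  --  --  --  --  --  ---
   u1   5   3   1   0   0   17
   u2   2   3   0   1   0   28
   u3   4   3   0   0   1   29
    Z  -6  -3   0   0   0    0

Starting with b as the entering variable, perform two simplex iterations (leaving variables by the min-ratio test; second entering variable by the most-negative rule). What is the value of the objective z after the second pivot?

102/5

Ratio test on column b — row 1: 17/3 = 17/3; row 2: 28/3 = 28/3; row 3: 29/3 = 29/3. Minimum is 17/3 at row 1 (u1 leaves); pivot element 3.
Pivot on row 1; the Z-row RHS becomes 0 − (-3)·(17/3) = 17.
Next entering variable (most negative Z-row entry -1): a.
Ratio test on column a — row 1: (17/3)/(5/3) = 17/5; row 2: entry -3 ≤ 0; row 3: entry -1 ≤ 0. Minimum is 17/5 at row 1 (b leaves); pivot element 5/3.
After the second pivot the Z-row RHS is 17 − (-1)·(17/5) = 102/5.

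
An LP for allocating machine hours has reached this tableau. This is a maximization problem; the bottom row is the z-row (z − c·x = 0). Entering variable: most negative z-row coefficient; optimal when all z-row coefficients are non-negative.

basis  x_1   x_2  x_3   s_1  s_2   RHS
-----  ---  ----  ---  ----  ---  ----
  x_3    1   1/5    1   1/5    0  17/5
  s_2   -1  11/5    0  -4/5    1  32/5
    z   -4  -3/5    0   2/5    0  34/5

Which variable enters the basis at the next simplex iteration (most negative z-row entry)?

Negative z-row entries: x_1: -4, x_2: -3/5.
The most negative is -4 in column x_1, so x_1 enters.

x_1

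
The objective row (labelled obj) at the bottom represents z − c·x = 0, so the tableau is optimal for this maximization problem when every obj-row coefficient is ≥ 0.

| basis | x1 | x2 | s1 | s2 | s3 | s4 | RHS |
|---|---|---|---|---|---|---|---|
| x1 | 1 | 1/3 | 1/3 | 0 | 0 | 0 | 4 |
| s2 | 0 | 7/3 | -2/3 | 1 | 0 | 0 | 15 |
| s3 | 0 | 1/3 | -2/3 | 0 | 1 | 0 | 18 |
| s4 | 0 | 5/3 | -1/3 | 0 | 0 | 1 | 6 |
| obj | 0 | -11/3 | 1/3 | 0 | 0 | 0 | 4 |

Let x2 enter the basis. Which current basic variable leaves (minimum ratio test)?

s4

Column x2 entries and ratios — x1: 4/(1/3) = 12; s2: 15/(7/3) = 45/7; s3: 18/(1/3) = 54; s4: 6/(5/3) = 18/5.
Smallest ratio is 18/5 in the row of s4, so s4 leaves.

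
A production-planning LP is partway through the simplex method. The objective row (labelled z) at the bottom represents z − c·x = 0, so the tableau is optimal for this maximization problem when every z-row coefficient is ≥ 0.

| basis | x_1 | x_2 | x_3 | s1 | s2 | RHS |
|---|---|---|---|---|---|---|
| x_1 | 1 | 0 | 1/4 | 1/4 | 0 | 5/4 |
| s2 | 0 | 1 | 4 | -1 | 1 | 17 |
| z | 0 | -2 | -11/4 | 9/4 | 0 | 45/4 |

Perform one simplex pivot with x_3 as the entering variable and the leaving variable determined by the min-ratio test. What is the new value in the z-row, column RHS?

367/16

Ratio test on column x_3 — row 1: (5/4)/(1/4) = 5; row 2: 17/4 = 17/4. Minimum is 17/4 at row 2 (s2 leaves); pivot element 4.
Divide row 2 by 4; eliminate column x_3 from the other rows.
z-row update in column RHS: 45/4 − (-11/4)·(17/4) = 367/16.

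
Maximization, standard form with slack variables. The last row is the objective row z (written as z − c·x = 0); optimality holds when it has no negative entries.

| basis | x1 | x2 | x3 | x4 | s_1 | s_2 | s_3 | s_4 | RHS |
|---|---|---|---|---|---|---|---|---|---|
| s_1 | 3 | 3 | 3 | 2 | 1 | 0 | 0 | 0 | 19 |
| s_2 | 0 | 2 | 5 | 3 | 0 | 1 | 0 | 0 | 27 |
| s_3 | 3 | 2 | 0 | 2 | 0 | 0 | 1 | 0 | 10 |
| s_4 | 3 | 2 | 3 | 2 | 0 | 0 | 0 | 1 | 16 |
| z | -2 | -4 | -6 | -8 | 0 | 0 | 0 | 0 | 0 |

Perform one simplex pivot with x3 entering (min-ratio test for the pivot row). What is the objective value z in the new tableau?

Ratio test on column x3 — row 1: 19/3 = 19/3; row 2: 27/5 = 27/5; row 3: entry 0 ≤ 0; row 4: 16/3 = 16/3. Minimum is 16/3 at row 4 (s_4 leaves); pivot element 3.
Pivot on row 4; the z-row RHS becomes 0 − (-6)·(16/3) = 32.

32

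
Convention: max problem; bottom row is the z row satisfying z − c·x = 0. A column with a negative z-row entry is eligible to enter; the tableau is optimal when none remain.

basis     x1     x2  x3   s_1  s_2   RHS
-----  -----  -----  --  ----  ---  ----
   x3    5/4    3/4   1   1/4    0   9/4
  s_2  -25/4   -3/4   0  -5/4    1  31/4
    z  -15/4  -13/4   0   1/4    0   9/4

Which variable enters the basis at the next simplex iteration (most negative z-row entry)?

x1

Negative z-row entries: x1: -15/4, x2: -13/4.
The most negative is -15/4 in column x1, so x1 enters.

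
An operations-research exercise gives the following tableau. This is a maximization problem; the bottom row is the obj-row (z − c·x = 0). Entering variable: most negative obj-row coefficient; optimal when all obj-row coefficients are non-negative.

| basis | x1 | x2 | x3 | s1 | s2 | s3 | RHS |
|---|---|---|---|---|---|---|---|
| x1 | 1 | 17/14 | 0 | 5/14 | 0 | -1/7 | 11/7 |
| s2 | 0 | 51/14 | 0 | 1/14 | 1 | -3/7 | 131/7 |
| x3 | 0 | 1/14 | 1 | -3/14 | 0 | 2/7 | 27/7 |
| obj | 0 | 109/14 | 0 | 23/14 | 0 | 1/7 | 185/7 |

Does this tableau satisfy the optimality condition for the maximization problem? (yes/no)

Every obj-row coefficient is ≥ 0, so the tableau is optimal.

yes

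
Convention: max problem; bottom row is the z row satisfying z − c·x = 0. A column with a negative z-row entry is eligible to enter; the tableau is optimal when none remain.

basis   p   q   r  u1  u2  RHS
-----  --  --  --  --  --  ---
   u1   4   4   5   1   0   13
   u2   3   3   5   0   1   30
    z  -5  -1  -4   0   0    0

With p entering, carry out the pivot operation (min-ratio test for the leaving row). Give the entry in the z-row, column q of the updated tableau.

4

Ratio test on column p — row 1: 13/4 = 13/4; row 2: 30/3 = 10. Minimum is 13/4 at row 1 (u1 leaves); pivot element 4.
Divide row 1 by 4; eliminate column p from the other rows.
z-row update in column q: -1 − (-5)·1 = 4.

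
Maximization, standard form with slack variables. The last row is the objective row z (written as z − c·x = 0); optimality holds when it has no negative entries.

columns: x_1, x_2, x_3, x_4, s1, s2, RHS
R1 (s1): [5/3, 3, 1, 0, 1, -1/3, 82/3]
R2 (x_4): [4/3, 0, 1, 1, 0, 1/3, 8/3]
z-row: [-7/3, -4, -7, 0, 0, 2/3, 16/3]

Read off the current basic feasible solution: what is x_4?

x_4 is basic (row 2); its value is the RHS of that row, 8/3.

8/3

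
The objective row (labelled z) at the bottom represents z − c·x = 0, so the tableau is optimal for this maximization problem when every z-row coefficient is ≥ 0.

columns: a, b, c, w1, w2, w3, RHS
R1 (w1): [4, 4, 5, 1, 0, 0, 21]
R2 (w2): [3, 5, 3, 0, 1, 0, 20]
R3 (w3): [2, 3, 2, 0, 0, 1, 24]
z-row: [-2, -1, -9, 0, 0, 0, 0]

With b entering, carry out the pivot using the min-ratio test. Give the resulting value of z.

4

Ratio test on column b — row 1: 21/4 = 21/4; row 2: 20/5 = 4; row 3: 24/3 = 8. Minimum is 4 at row 2 (w2 leaves); pivot element 5.
Pivot on row 2; the z-row RHS becomes 0 − (-1)·4 = 4.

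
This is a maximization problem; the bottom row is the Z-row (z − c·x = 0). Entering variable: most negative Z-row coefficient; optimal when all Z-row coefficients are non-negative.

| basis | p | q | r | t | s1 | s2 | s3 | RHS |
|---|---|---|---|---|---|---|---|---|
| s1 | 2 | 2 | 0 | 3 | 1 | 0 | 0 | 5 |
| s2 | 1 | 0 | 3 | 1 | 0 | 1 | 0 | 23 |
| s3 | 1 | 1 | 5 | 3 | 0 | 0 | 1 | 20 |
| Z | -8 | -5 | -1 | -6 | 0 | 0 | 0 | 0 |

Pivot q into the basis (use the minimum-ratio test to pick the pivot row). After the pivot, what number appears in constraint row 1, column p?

1

Ratio test on column q — row 1: 5/2 = 5/2; row 2: entry 0 ≤ 0; row 3: 20/1 = 20. Minimum is 5/2 at row 1 (s1 leaves); pivot element 2.
Divide row 1 by 2; eliminate column q from the other rows.
In the new row 1, the p entry is the old entry divided by the pivot: 2/2 = 1.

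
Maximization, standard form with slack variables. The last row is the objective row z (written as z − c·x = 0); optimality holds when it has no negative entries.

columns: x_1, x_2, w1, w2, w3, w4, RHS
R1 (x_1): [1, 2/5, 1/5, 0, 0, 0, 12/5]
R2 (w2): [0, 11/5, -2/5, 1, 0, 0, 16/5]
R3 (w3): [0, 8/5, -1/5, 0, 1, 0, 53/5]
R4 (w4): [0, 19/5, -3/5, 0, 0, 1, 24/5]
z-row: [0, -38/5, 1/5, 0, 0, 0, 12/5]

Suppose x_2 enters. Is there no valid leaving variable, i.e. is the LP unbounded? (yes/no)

Column x_2 has positive entries in row(s) 1, 2, 3, 4, so the ratio test bounds it — not unbounded.

no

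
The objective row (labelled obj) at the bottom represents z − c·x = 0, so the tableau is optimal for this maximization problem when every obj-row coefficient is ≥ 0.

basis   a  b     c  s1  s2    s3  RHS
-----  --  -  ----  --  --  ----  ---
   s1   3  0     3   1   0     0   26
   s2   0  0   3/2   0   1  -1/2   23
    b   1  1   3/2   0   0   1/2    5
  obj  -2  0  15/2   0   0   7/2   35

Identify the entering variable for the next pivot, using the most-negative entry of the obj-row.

a

Negative obj-row entries: a: -2.
The most negative is -2 in column a, so a enters.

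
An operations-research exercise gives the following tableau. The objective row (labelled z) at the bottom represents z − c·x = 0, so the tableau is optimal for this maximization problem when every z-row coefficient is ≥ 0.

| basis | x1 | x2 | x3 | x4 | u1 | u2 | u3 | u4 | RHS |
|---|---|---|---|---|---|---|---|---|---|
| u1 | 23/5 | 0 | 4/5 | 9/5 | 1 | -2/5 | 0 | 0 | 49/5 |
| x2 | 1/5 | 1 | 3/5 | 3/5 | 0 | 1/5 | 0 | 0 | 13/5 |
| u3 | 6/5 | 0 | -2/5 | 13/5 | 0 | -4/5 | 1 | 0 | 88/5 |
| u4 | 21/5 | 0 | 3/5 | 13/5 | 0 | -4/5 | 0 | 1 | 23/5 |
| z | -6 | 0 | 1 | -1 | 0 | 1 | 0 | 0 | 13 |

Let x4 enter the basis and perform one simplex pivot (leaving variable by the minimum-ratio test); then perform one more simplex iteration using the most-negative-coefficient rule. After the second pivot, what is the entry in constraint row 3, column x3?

-4/7

Ratio test on column x4 — row 1: (49/5)/(9/5) = 49/9; row 2: (13/5)/(3/5) = 13/3; row 3: (88/5)/(13/5) = 88/13; row 4: (23/5)/(13/5) = 23/13. Minimum is 23/13 at row 4 (u4 leaves); pivot element 13/5.
Divide row 4 by 13/5; eliminate column x4 from the other rows.
Second iteration: most negative z-row entry is -57/13 in column x1, so x1 enters.
Ratio test on column x1 — row 1: (86/13)/(22/13) = 43/11; row 2: entry -10/13 ≤ 0; row 3: entry -3 ≤ 0; row 4: (23/13)/(21/13) = 23/21. Minimum is 23/21 at row 4 (x4 leaves); pivot element 21/13.
Divide row 4 by 21/13; eliminate column x1 from the other rows.
After both pivots, the entry at constraint row 3, column x3 is -4/7.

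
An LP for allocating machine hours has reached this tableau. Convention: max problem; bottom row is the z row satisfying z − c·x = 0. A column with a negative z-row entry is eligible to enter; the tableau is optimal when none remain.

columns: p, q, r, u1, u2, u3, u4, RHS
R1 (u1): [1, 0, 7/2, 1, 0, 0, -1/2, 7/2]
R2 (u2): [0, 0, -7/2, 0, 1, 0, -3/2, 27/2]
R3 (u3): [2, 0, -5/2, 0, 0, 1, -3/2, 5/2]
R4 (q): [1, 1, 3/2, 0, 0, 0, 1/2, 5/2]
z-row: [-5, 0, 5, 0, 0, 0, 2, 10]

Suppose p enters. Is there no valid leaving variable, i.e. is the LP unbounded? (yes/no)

Column p has positive entries in row(s) 1, 3, 4, so the ratio test bounds it — not unbounded.

no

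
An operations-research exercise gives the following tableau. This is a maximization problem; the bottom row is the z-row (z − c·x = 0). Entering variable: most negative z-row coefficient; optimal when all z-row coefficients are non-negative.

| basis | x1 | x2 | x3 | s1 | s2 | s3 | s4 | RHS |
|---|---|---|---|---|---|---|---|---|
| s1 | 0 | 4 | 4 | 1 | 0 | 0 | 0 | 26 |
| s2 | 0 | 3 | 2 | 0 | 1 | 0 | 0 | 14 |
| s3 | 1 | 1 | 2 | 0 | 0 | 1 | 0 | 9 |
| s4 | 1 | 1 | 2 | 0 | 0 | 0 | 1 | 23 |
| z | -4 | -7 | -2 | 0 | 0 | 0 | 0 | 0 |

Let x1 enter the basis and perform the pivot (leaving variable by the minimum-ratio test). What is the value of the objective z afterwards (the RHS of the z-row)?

36

Ratio test on column x1 — row 1: entry 0 ≤ 0; row 2: entry 0 ≤ 0; row 3: 9/1 = 9; row 4: 23/1 = 23. Minimum is 9 at row 3 (s3 leaves); pivot element 1.
Pivot on row 3; the z-row RHS becomes 0 − (-4)·9 = 36.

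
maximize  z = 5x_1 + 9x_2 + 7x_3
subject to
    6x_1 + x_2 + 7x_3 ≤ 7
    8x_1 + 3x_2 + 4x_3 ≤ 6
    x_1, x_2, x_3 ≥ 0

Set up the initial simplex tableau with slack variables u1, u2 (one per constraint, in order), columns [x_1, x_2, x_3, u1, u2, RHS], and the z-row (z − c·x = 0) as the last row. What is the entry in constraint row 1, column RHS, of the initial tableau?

The RHS of constraint 1 is b_1 = 7.

7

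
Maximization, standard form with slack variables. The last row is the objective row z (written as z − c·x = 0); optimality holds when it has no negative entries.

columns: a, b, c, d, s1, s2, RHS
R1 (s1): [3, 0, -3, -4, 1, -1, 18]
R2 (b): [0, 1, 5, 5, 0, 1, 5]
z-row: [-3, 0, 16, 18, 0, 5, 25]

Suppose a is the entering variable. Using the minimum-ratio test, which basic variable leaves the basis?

s1

Column a entries and ratios — s1: 18/3 = 6; b: 0 ≤ 0, skip.
Smallest ratio is 6 in the row of s1, so s1 leaves.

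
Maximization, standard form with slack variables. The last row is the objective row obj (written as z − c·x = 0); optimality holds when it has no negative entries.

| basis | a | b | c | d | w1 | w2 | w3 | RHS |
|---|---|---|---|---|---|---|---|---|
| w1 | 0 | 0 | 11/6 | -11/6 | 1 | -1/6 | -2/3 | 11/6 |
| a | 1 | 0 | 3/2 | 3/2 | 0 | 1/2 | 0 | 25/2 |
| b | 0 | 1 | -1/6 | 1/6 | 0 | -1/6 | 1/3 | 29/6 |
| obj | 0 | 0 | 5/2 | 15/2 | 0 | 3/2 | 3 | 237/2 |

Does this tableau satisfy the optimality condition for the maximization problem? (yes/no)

yes

Every obj-row coefficient is ≥ 0, so the tableau is optimal.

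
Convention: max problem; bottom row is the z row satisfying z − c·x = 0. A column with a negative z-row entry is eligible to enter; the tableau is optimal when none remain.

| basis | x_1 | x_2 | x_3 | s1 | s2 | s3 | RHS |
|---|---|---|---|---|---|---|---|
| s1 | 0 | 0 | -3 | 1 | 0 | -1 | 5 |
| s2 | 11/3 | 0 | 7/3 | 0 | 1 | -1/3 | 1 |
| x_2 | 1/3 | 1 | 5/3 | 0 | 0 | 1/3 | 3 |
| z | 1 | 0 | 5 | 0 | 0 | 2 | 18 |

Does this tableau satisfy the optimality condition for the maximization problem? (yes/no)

Every z-row coefficient is ≥ 0, so the tableau is optimal.

yes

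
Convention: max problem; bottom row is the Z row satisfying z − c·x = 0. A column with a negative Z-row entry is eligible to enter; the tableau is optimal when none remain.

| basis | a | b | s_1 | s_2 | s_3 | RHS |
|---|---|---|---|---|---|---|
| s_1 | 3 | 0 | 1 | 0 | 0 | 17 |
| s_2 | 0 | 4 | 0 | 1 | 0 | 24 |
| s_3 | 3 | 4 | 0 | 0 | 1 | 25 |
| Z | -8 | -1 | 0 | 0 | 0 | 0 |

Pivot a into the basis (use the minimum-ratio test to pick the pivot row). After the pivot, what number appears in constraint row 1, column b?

0

Ratio test on column a — row 1: 17/3 = 17/3; row 2: entry 0 ≤ 0; row 3: 25/3 = 25/3. Minimum is 17/3 at row 1 (s_1 leaves); pivot element 3.
Divide row 1 by 3; eliminate column a from the other rows.
In the new row 1, the b entry is the old entry divided by the pivot: 0/3 = 0.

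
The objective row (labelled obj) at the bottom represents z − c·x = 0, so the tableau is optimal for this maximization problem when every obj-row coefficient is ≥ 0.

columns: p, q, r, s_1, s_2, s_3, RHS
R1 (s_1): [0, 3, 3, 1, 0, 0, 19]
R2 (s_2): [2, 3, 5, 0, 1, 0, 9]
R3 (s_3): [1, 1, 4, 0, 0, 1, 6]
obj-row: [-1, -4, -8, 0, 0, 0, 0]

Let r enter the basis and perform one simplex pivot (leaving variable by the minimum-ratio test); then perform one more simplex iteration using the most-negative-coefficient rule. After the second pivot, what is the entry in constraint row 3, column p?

Ratio test on column r — row 1: 19/3 = 19/3; row 2: 9/5 = 9/5; row 3: 6/4 = 3/2. Minimum is 3/2 at row 3 (s_3 leaves); pivot element 4.
Divide row 3 by 4; eliminate column r from the other rows.
Second iteration: most negative obj-row entry is -2 in column q, so q enters.
Ratio test on column q — row 1: (29/2)/(9/4) = 58/9; row 2: (3/2)/(7/4) = 6/7; row 3: (3/2)/(1/4) = 6. Minimum is 6/7 at row 2 (s_2 leaves); pivot element 7/4.
Divide row 2 by 7/4; eliminate column q from the other rows.
After both pivots, the entry at constraint row 3, column p is 1/7.

1/7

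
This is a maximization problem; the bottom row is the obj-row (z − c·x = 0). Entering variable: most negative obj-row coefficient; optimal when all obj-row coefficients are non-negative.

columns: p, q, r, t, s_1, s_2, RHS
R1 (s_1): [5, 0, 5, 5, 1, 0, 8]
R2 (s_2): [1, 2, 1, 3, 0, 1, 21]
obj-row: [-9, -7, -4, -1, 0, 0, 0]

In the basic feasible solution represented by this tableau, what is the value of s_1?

s_1 is basic (row 1); its value is the RHS of that row, 8.

8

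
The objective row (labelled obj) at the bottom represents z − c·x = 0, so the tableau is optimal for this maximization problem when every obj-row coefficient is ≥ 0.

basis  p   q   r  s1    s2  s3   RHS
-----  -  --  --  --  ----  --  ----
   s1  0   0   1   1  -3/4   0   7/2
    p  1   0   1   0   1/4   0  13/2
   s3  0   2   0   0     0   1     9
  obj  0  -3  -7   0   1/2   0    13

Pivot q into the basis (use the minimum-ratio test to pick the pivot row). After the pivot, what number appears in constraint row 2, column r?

Ratio test on column q — row 1: entry 0 ≤ 0; row 2: entry 0 ≤ 0; row 3: 9/2 = 9/2. Minimum is 9/2 at row 3 (s3 leaves); pivot element 2.
Divide row 3 by 2; eliminate column q from the other rows.
Row 2 update in column r: 1 − 0·0 = 1.

1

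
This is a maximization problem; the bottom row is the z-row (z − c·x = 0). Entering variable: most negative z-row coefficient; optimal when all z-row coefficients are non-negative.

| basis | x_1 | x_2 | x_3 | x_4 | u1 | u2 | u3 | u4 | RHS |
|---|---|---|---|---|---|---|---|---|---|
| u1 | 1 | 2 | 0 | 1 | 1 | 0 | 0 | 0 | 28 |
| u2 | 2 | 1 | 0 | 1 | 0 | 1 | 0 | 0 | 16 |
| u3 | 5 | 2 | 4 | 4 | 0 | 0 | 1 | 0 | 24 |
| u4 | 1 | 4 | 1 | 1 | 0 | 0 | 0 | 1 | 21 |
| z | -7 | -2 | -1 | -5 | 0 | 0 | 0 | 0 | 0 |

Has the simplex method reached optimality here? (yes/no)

no

The z-row has a negative entry -7 in column x_1, so it is not optimal.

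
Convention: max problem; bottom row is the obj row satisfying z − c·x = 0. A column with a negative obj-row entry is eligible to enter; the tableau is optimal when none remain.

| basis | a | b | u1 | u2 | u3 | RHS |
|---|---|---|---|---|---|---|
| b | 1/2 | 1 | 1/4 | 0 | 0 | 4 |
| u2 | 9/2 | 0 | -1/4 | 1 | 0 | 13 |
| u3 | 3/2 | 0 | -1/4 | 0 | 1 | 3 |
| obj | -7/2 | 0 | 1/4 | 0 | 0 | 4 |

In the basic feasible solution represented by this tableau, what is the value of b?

b is basic (row 1); its value is the RHS of that row, 4.

4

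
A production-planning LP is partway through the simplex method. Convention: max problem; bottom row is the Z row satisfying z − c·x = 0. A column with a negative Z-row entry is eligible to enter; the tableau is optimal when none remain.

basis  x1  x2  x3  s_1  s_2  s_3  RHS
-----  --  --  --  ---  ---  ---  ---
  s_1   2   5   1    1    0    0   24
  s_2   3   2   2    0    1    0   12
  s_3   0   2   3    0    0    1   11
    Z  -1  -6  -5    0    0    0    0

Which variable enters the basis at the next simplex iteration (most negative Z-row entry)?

x2

Negative Z-row entries: x1: -1, x2: -6, x3: -5.
The most negative is -6 in column x2, so x2 enters.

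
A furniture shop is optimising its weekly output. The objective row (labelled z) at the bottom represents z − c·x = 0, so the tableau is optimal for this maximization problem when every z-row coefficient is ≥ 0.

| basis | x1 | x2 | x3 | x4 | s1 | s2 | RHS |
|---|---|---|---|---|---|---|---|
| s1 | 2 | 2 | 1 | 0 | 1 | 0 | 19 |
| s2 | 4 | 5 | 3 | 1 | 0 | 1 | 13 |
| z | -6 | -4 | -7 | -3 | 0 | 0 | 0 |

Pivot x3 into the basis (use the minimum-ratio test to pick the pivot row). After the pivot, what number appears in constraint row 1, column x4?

Ratio test on column x3 — row 1: 19/1 = 19; row 2: 13/3 = 13/3. Minimum is 13/3 at row 2 (s2 leaves); pivot element 3.
Divide row 2 by 3; eliminate column x3 from the other rows.
Row 1 update in column x4: 0 − 1·(1/3) = -1/3.

-1/3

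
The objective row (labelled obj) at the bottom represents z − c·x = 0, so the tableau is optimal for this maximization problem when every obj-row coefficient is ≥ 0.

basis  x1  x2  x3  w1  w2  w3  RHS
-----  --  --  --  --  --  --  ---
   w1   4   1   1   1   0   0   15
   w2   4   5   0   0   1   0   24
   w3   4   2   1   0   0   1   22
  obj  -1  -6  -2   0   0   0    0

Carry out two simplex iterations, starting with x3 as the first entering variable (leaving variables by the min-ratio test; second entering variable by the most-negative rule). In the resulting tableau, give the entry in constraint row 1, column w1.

1

Ratio test on column x3 — row 1: 15/1 = 15; row 2: entry 0 ≤ 0; row 3: 22/1 = 22. Minimum is 15 at row 1 (w1 leaves); pivot element 1.
Divide row 1 by 1; eliminate column x3 from the other rows.
Second iteration: most negative obj-row entry is -4 in column x2, so x2 enters.
Ratio test on column x2 — row 1: 15/1 = 15; row 2: 24/5 = 24/5; row 3: 7/1 = 7. Minimum is 24/5 at row 2 (w2 leaves); pivot element 5.
Divide row 2 by 5; eliminate column x2 from the other rows.
After both pivots, the entry at constraint row 1, column w1 is 1.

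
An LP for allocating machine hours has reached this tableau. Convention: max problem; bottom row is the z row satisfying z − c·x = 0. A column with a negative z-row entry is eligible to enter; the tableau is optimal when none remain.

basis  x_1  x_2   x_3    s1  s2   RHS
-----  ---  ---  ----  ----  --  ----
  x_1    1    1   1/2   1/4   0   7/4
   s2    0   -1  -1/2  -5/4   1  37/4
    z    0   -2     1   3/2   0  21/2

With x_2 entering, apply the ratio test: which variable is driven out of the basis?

x_1

Column x_2 entries and ratios — x_1: (7/4)/1 = 7/4; s2: -1 ≤ 0, skip.
Smallest ratio is 7/4 in the row of x_1, so x_1 leaves.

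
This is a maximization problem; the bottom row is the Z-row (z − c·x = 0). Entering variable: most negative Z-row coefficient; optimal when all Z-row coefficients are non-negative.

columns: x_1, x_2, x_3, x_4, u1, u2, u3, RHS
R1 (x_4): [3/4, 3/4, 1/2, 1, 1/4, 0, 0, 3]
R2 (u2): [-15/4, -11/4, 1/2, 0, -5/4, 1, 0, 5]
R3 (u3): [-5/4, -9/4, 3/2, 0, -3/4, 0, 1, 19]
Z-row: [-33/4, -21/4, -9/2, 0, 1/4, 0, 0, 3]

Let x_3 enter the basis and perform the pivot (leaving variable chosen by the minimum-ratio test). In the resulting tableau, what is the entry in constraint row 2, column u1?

Ratio test on column x_3 — row 1: 3/(1/2) = 6; row 2: 5/(1/2) = 10; row 3: 19/(3/2) = 38/3. Minimum is 6 at row 1 (x_4 leaves); pivot element 1/2.
Divide row 1 by 1/2; eliminate column x_3 from the other rows.
Row 2 update in column u1: -5/4 − (1/2)·(1/2) = -3/2.

-3/2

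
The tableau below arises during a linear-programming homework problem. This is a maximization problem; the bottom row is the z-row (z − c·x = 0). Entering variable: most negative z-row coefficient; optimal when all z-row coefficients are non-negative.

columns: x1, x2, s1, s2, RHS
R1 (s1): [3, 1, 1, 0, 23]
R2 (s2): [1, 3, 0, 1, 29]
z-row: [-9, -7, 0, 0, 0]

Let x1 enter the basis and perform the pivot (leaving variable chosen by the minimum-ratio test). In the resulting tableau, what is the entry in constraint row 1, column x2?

1/3

Ratio test on column x1 — row 1: 23/3 = 23/3; row 2: 29/1 = 29. Minimum is 23/3 at row 1 (s1 leaves); pivot element 3.
Divide row 1 by 3; eliminate column x1 from the other rows.
In the new row 1, the x2 entry is the old entry divided by the pivot: 1/3 = 1/3.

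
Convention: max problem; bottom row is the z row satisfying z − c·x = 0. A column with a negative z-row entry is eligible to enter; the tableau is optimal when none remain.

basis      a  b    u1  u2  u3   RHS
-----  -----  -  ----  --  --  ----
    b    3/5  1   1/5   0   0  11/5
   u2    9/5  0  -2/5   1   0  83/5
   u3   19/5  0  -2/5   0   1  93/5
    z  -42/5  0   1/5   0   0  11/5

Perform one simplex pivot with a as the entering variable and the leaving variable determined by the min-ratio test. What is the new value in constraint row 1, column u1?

Ratio test on column a — row 1: (11/5)/(3/5) = 11/3; row 2: (83/5)/(9/5) = 83/9; row 3: (93/5)/(19/5) = 93/19. Minimum is 11/3 at row 1 (b leaves); pivot element 3/5.
Divide row 1 by 3/5; eliminate column a from the other rows.
In the new row 1, the u1 entry is the old entry divided by the pivot: (1/5)/(3/5) = 1/3.

1/3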